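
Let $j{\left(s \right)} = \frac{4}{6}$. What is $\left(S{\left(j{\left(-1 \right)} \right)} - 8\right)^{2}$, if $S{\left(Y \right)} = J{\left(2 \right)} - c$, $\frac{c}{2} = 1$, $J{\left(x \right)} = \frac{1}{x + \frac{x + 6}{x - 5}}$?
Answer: $\frac{529}{4} \approx 132.25$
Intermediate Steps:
$j{\left(s \right)} = \frac{2}{3}$ ($j{\left(s \right)} = 4 \cdot \frac{1}{6} = \frac{2}{3}$)
$J{\left(x \right)} = \frac{1}{x + \frac{6 + x}{-5 + x}}$
$c = 2$ ($c = 2 \cdot 1 = 2$)
$S{\left(Y \right)} = - \frac{7}{2}$ ($S{\left(Y \right)} = \frac{-5 + 2}{6 + 2^{2} - 8} - 2 = \frac{1}{6 + 4 - 8} \left(-3\right) - 2 = \frac{1}{2} \left(-3\right) - 2 = - \frac{3}{2} - 2 = - \frac{7}{2}$)
$\left(S{\left(j{\left(-1 \right)} \right)} - 8\right)^{2} = \left(- \frac{7}{2} - 8\right)^{2} = \left(- \frac{23}{2}\right)^{2} = \frac{529}{4}$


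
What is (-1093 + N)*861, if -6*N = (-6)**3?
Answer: -910077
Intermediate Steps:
N = 36 (N = -1/6*(-6)**3 = -1/6*(-216) = 36)
(-1093 + N)*861 = (-1093 + 36)*861 = -1057*861 = -910077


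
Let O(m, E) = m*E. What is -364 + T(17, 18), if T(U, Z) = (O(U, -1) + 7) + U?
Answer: -357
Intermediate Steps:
O(m, E) = E*m
T(U, Z) = 7 (T(U, Z) = (-U + 7) + U = (7 - U) + U = 7)
-364 + T(17, 18) = -364 + 7 = -357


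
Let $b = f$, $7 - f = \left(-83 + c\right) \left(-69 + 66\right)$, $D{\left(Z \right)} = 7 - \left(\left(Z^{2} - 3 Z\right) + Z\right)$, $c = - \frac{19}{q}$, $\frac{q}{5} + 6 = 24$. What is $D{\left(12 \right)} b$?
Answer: $\frac{822527}{30} \approx 27418.0$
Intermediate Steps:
$q = 90$ ($q = -30 + 5 \cdot 24 = -30 + 120 = 90$)
$c = - \frac{19}{90} \approx -0.21111$
$D{\left(Z \right)} = 7 - Z^{2} + 2 Z$ ($D{\left(Z \right)} = 7 - \left(Z^{2} - 2 Z\right) = 7 - Z^{2} + 2 Z$)
$f = - \frac{7279}{30}$ ($f = 7 - \left(-83 - \frac{19}{90}\right) \left(-69 + 66\right) = 7 - \left(- \frac{7489}{90}\right) \left(-3\right) = 7 - \frac{7489}{30} = - \frac{7279}{30} \approx -242.63$)
$b = - \frac{7279}{30} \approx -242.63$
$D{\left(12 \right)} b = \left(7 - 12^{2} + 2 \cdot 12\right) \left(- \frac{7279}{30}\right) = \left(7 - 144 + 24\right) \left(- \frac{7279}{30}\right) = \left(-113\right) \left(- \frac{7279}{30}\right) = \frac{822527}{30}$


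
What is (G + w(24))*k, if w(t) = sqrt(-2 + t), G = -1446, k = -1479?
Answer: 2138634 - 1479*sqrt(22) ≈ 2.1317e+6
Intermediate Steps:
(G + w(24))*k = (-1446 + sqrt(-2 + 24))*(-1479) = (-1446 + sqrt(22))*(-1479) = 2138634 - 1479*sqrt(22)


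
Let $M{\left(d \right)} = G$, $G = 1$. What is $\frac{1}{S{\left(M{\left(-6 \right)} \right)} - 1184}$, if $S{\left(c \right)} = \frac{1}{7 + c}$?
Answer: $- \frac{8}{9471} \approx -0.00084468$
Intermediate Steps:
$M{\left(d \right)} = 1$
$\frac{1}{S{\left(M{\left(-6 \right)} \right)} - 1184} = \frac{1}{\frac{1}{7 + 1} - 1184} = \frac{1}{\frac{1}{8} - 1184} = \frac{1}{- \frac{9471}{8}} = - \frac{8}{9471}$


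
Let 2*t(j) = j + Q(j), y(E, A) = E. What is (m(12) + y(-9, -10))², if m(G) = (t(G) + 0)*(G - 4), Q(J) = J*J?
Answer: 378225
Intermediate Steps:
Q(J) = J²
t(j) = j/2 + j²/2 (t(j) = (j + j²)/2 = j/2 + j²/2)
m(G) = G*(1 + G)*(-4 + G)/2 (m(G) = (G*(1 + G)/2 + 0)*(G - 4) = (G*(1 + G)/2)*(-4 + G) = G*(1 + G)*(-4 + G)/2)
(m(12) + y(-9, -10))² = ((½)*12*(1 + 12)*(-4 + 12) - 9)² = ((½)*12*13*8 - 9)² = (624 - 9)² = 615² = 378225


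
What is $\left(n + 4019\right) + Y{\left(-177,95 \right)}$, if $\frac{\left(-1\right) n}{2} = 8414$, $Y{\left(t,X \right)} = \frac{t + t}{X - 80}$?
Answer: $- \frac{64163}{5} \approx -12833.0$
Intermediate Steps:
$Y{\left(t,X \right)} = \frac{2 t}{-80 + X}$
$n = -16828$ ($n = \left(-2\right) 8414 = -16828$)
$\left(n + 4019\right) + Y{\left(-177,95 \right)} = \left(-16828 + 4019\right) + 2 \left(-177\right) \frac{1}{-80 + 95} = -12809 + 2 \left(-177\right) \frac{1}{15} = -12809 - \frac{118}{5} = - \frac{64163}{5}$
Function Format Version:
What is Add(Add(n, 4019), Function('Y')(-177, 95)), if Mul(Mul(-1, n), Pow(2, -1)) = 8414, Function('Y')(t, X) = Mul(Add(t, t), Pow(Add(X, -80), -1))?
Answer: Rational(-64163, 5) ≈ -12833.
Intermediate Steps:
Function('Y')(t, X) = Mul(2, t, Pow(Add(-80, X), -1)) (Function('Y')(t, X) = Mul(Mul(2, t), Pow(Add(-80, X), -1)) = Mul(2, t, Pow(Add(-80, X), -1)))
n = -16828 (n = Mul(-2, 8414) = -16828)
Add(Add(n, 4019), Function('Y')(-177, 95)) = Add(Add(-16828, 4019), Mul(2, -177, Pow(Add(-80, 95), -1))) = Add(-12809, Mul(2, -177, Pow(15, -1))) = Add(-12809, Mul(2, -177, Rational(1, 15))) = Add(-12809, Rational(-118, 5)) = Rational(-64163, 5)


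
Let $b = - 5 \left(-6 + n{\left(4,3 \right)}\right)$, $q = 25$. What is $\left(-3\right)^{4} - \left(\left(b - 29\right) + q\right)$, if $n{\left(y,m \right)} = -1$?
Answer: $50$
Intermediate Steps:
$b = 35$ ($b = - 5 \left(-6 - 1\right) = \left(-5\right) \left(-7\right) = 35$)
$\left(-3\right)^{4} - \left(\left(b - 29\right) + q\right) = \left(-3\right)^{4} - \left(\left(35 - 29\right) + 25\right) = 81 - \left(6 + 25\right) = 81 - 31 = 50$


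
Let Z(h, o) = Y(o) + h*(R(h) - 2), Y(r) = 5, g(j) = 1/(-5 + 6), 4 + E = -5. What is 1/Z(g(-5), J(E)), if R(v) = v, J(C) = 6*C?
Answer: 1/4 ≈ 0.25000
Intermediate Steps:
E = -9 (E = -4 - 5 = -9)
g(j) = 1 (g(j) = 1/1 = 1)
Z(h, o) = 5 + h*(-2 + h) (Z(h, o) = 5 + h*(h - 2) = 5 + h*(-2 + h))
1/Z(g(-5), J(E)) = 1/(5 + 1**2 - 2*1) = 1/(5 + 1 - 2) = 1/4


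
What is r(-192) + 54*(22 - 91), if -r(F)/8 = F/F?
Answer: -3734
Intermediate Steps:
r(F) = -8 (r(F) = -8*F/F = -8*1 = -8)
r(-192) + 54*(22 - 91) = -8 + 54*(22 - 91) = -8 + 54*(-69) = -8 - 3726 = -3734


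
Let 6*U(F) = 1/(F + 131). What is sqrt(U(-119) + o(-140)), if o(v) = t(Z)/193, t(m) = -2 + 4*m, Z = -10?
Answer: I*sqrt(1092766)/2316 ≈ 0.45136*I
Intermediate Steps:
U(F) = 1/(6*(131 + F)) (U(F) = 1/(6*(F + 131)) = 1/(6*(131 + F)))
o(v) = -42/193 (o(v) = (-2 + 4*(-10))/193 = (-2 - 40)*(1/193) = -42*1/193 = -42/193)
sqrt(U(-119) + o(-140)) = sqrt(1/(6*(131 - 119)) - 42/193) = sqrt((1/6)/12 - 42/193) = sqrt((1/6)*(1/12) - 42/193) = sqrt(1/72 - 42/193) = sqrt(-2831/13896) = I*sqrt(1092766)/2316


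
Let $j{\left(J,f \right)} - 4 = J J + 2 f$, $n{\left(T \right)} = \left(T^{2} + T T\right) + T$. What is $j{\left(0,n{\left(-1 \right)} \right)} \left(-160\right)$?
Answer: $-960$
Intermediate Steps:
$n{\left(T \right)} = T + 2 T^{2}$ ($n{\left(T \right)} = \left(T^{2} + T^{2}\right) + T = 2 T^{2} + T = T + 2 T^{2}$)
$j{\left(J,f \right)} = 4 + J^{2} + 2 f$ ($j{\left(J,f \right)} = 4 + \left(J J + 2 f\right) = 4 + \left(J^{2} + 2 f\right) = 4 + J^{2} + 2 f$)
$j{\left(0,n{\left(-1 \right)} \right)} \left(-160\right) = \left(4 + 0^{2} + 2 \left(- (1 + 2 \left(-1\right))\right)\right) \left(-160\right) = \left(4 + 0 + 2 \left(- (1 - 2)\right)\right) \left(-160\right) = \left(4 + 0 + 2 \left(\left(-1\right) \left(-1\right)\right)\right) \left(-160\right) = \left(4 + 0 + 2 \cdot 1\right) \left(-160\right) = \left(4 + 0 + 2\right) \left(-160\right) = 6 \left(-160\right) = -960$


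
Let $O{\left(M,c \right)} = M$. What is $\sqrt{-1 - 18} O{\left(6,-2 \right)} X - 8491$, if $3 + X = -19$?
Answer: $-8491 - 132 i \sqrt{19} \approx -8491.0 - 575.38 i$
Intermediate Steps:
$X = -22$ ($X = -3 - 19 = -22$)
$\sqrt{-1 - 18} O{\left(6,-2 \right)} X - 8491 = \sqrt{-1 - 18} \cdot 6 \left(-22\right) - 8491 = \sqrt{-19} \cdot 6 \left(-22\right) - 8491 = i \sqrt{19} \cdot 6 \left(-22\right) - 8491 = 6 i \sqrt{19} \left(-22\right) - 8491 = - 132 i \sqrt{19} - 8491 = -8491 - 132 i \sqrt{19}$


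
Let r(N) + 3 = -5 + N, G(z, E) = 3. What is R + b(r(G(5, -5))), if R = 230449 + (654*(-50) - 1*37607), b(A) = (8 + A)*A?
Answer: 160127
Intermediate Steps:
r(N) = -8 + N (r(N) = -3 + (-5 + N) = -8 + N)
b(A) = A*(8 + A)
R = 160142 (R = 230449 + (-32700 - 37607) = 230449 - 70307 = 160142)
R + b(r(G(5, -5))) = 160142 + (-8 + 3)*(8 + (-8 + 3)) = 160142 - 5*(8 - 5) = 160142 - 5*3 = 160142 - 15 = 160127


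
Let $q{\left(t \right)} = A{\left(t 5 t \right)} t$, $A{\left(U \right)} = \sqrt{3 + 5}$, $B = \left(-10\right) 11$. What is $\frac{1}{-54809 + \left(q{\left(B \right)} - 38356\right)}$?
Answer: $- \frac{18633}{1735924085} + \frac{44 \sqrt{2}}{1735924085} \approx -1.0698 \cdot 10^{-5}$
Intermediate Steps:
$B = -110$
$A{\left(U \right)} = 2 \sqrt{2}$ ($A{\left(U \right)} = \sqrt{8} = 2 \sqrt{2}$)
$q{\left(t \right)} = 2 t \sqrt{2}$ ($q{\left(t \right)} = 2 \sqrt{2} t = 2 t \sqrt{2}$)
$\frac{1}{-54809 + \left(q{\left(B \right)} - 38356\right)} = \frac{1}{-54809 + \left(2 \left(-110\right) \sqrt{2} - 38356\right)} = \frac{1}{-54809 - \left(38356 + 220 \sqrt{2}\right)} = \frac{1}{-93165 - 220 \sqrt{2}}$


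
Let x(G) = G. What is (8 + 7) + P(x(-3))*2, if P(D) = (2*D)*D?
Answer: 51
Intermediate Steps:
P(D) = 2*D²
(8 + 7) + P(x(-3))*2 = (8 + 7) + (2*(-3)²)*2 = 15 + (2*9)*2 = 15 + 18*2 = 15 + 36 = 51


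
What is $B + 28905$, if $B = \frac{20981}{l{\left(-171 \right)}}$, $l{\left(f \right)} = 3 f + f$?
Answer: $\frac{19750039}{684} \approx 28874.0$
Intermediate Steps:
$l{\left(f \right)} = 4 f$
$B = - \frac{20981}{684}$ ($B = \frac{20981}{4 \left(-171\right)} = \frac{20981}{-684} = 20981 \left(- \frac{1}{684}\right) = - \frac{20981}{684} \approx -30.674$)
$B + 28905 = - \frac{20981}{684} + 28905 = \frac{19750039}{684}$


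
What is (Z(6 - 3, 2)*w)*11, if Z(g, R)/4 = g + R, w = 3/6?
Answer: 110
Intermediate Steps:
w = ½ (w = 3*(⅙) = ½ ≈ 0.50000)
Z(g, R) = 4*R + 4*g (Z(g, R) = 4*(g + R) = 4*(R + g) = 4*R + 4*g)
(Z(6 - 3, 2)*w)*11 = ((4*2 + 4*(6 - 3))*(½))*11 = ((8 + 4*3)*(½))*11 = ((8 + 12)*(½))*11 = (20*(½))*11 = 10*11 = 110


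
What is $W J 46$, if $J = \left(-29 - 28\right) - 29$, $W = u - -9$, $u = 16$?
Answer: $-98900$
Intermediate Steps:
$W = 25$ ($W = 16 - -9 = 16 + 9 = 25$)
$J = -86$ ($J = -57 - 29 = -86$)
$W J 46 = 25 \left(-86\right) 46 = \left(-2150\right) 46 = -98900$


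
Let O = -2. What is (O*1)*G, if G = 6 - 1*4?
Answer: -4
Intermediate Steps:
G = 2 (G = 6 - 4 = 2)
(O*1)*G = -2*1*2 = -2*2 = -4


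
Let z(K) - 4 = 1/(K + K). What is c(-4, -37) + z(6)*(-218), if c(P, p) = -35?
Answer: -5551/6 ≈ -925.17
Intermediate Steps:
z(K) = 4 + 1/(2*K) (z(K) = 4 + 1/(K + K) = 4 + 1/(2*K))
c(-4, -37) + z(6)*(-218) = -35 + (4 + (½)/6)*(-218) = -35 + (4 + (½)*(⅙))*(-218) = -35 + (4 + 1/12)*(-218) = -35 + (49/12)*(-218) = -35 - 5341/6 = -5551/6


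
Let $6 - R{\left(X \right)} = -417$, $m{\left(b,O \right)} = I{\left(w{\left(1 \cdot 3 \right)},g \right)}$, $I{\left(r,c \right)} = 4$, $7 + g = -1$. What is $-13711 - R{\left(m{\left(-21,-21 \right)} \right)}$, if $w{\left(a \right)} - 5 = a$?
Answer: $-14134$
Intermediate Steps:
$w{\left(a \right)} = 5 + a$
$g = -8$ ($g = -7 - 1 = -8$)
$m{\left(b,O \right)} = 4$
$R{\left(X \right)} = 423$ ($R{\left(X \right)} = 6 - -417 = 6 + 417 = 423$)
$-13711 - R{\left(m{\left(-21,-21 \right)} \right)} = -13711 - 423 = -14134$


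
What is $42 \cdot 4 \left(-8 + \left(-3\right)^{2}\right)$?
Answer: $168$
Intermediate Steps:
$42 \cdot 4 \left(-8 + \left(-3\right)^{2}\right) = 42 \cdot 4 \left(-8 + 9\right) = 42 \cdot 4 \cdot 1 = 42 \cdot 4 = 168$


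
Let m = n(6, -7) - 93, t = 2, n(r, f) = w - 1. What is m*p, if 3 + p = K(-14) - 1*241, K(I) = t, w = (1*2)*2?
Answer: 21780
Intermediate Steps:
w = 4 (w = 2*2 = 4)
n(r, f) = 3 (n(r, f) = 4 - 1 = 3)
K(I) = 2
p = -242 (p = -3 + (2 - 1*241) = -3 + (2 - 241) = -3 - 239 = -242)
m = -90 (m = 3 - 93 = -90)
m*p = -90*(-242) = 21780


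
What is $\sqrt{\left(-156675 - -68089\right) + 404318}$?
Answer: $2 \sqrt{78933} \approx 561.9$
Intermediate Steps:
$\sqrt{\left(-156675 - -68089\right) + 404318} = \sqrt{\left(-156675 + 68089\right) + 404318} = \sqrt{-88586 + 404318} = \sqrt{315732} = 2 \sqrt{78933}$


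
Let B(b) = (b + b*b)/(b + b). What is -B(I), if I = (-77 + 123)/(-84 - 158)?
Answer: -49/121 ≈ -0.40496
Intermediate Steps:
I = -23/121 (I = 46/(-242) = 46*(-1/242) = -23/121 ≈ -0.19008)
B(b) = (b + b**2)/(2*b) (B(b) = (b + b**2)/((2*b)) = (b + b**2)*(1/(2*b)) = (b + b**2)/(2*b))
-B(I) = -(1/2 + (1/2)*(-23/121)) = -(1/2 - 23/242) = -1*49/121 = -49/121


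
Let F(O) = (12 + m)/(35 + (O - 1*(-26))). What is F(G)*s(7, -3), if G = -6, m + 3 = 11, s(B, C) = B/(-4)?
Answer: -7/11 ≈ -0.63636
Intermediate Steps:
s(B, C) = -B/4 (s(B, C) = B*(-¼) = -B/4)
m = 8 (m = -3 + 11 = 8)
F(O) = 20/(61 + O) (F(O) = (12 + 8)/(35 + (O - 1*(-26))) = 20/(35 + (O + 26)) = 20/(35 + (26 + O)) = 20/(61 + O))
F(G)*s(7, -3) = (20/(61 - 6))*(-¼*7) = (20/55)*(-7/4) = (20*(1/55))*(-7/4) = (4/11)*(-7/4) = -7/11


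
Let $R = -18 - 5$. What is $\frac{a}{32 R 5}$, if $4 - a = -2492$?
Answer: $- \frac{78}{115} \approx -0.67826$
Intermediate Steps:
$R = -23$ ($R = -18 - 5 = -23$)
$a = 2496$ ($a = 4 - -2492 = 4 + 2492 = 2496$)
$\frac{a}{32 R 5} = \frac{2496}{32 \left(-23\right) 5} = \frac{2496}{\left(-736\right) 5} = \frac{2496}{-3680} = 2496 \left(- \frac{1}{3680}\right) = - \frac{78}{115}$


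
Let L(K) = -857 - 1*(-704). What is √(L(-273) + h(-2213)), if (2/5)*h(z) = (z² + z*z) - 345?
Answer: √97943318/2 ≈ 4948.3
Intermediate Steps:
L(K) = -153 (L(K) = -857 + 704 = -153)
h(z) = -1725/2 + 5*z² (h(z) = 5*((z² + z*z) - 345)/2 = 5*((z² + z²) - 345)/2 = 5*(2*z² - 345)/2 = 5*(-345 + 2*z²)/2 = -1725/2 + 5*z²)
√(L(-273) + h(-2213)) = √(-153 + (-1725/2 + 5*(-2213)²)) = √(-153 + (-1725/2 + 5*4897369)) = √(-153 + (-1725/2 + 24486845)) = √(-153 + 48971965/2) = √(48971659/2) = √97943318/2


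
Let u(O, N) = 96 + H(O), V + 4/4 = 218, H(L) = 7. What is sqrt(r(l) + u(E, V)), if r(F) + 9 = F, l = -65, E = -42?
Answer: sqrt(29) ≈ 5.3852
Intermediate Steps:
r(F) = -9 + F
V = 217 (V = -1 + 218 = 217)
u(O, N) = 103 (u(O, N) = 96 + 7 = 103)
sqrt(r(l) + u(E, V)) = sqrt((-9 - 65) + 103) = sqrt(-74 + 103) = sqrt(29)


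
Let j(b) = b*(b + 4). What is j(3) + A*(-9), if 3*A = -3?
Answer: 30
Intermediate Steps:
A = -1 (A = (1/3)*(-3) = -1)
j(b) = b*(4 + b)
j(3) + A*(-9) = 3*(4 + 3) - 1*(-9) = 3*7 + 9 = 21 + 9 = 30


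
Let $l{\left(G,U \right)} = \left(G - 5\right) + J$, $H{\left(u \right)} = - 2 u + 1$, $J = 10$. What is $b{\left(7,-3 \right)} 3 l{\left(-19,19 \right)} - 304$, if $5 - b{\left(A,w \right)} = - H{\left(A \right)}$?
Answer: $32$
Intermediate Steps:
$H{\left(u \right)} = 1 - 2 u$
$b{\left(A,w \right)} = 6 - 2 A$ ($b{\left(A,w \right)} = 5 - - (1 - 2 A) = 5 - \left(-1 + 2 A\right) = 6 - 2 A$)
$l{\left(G,U \right)} = 5 + G$ ($l{\left(G,U \right)} = \left(G - 5\right) + 10 = \left(-5 + G\right) + 10 = 5 + G$)
$b{\left(7,-3 \right)} 3 l{\left(-19,19 \right)} - 304 = \left(6 - 14\right) 3 \left(5 - 19\right) - 304 = \left(6 - 14\right) 3 \left(-14\right) - 304 = \left(-8\right) 3 \left(-14\right) - 304 = \left(-24\right) \left(-14\right) - 304 = 336 - 304 = 32$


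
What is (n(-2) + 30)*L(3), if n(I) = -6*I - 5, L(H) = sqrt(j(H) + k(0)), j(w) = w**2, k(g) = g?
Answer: 111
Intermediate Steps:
L(H) = sqrt(H**2) (L(H) = sqrt(H**2 + 0) = sqrt(H**2))
n(I) = -5 - 6*I
(n(-2) + 30)*L(3) = ((-5 - 6*(-2)) + 30)*sqrt(3**2) = ((-5 + 12) + 30)*sqrt(9) = (7 + 30)*3 = 37*3 = 111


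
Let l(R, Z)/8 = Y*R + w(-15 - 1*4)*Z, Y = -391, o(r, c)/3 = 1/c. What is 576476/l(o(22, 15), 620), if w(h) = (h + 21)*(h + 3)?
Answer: -720595/199182 ≈ -3.6178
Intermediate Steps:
o(r, c) = 3/c
w(h) = (3 + h)*(21 + h) (w(h) = (21 + h)*(3 + h) = (3 + h)*(21 + h))
l(R, Z) = -3128*R - 256*Z (l(R, Z) = 8*(-391*R + (63 + (-15 - 1*4)² + 24*(-15 - 1*4))*Z) = 8*(-391*R + (63 + (-15 - 4)² + 24*(-15 - 4))*Z) = 8*(-391*R + (63 + (-19)² + 24*(-19))*Z) = 8*(-391*R + (63 + 361 - 456)*Z) = 8*(-391*R - 32*Z) = -3128*R - 256*Z)
576476/l(o(22, 15), 620) = 576476/(-9384/15 - 256*620) = 576476/(-9384/15 - 158720) = 576476/(-3128*⅕ - 158720) = 576476/(-3128/5 - 158720) = 576476/(-796728/5) = 576476*(-5/796728) = -720595/199182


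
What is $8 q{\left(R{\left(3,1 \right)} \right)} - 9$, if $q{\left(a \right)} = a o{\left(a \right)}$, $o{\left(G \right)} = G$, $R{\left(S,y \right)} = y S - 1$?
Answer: $23$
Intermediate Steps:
$R{\left(S,y \right)} = -1 + S y$ ($R{\left(S,y \right)} = S y - 1 = -1 + S y$)
$q{\left(a \right)} = a^{2}$ ($q{\left(a \right)} = a a = a^{2}$)
$8 q{\left(R{\left(3,1 \right)} \right)} - 9 = 8 \left(-1 + 3 \cdot 1\right)^{2} - 9 = 8 \left(-1 + 3\right)^{2} - 9 = 8 \cdot 2^{2} - 9 = 8 \cdot 4 - 9 = 32 - 9 = 23$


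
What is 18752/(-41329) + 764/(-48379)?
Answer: -938778364/1999455691 ≈ -0.46952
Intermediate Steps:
18752/(-41329) + 764/(-48379) = 18752*(-1/41329) + 764*(-1/48379) = -18752/41329 - 764/48379 = -938778364/1999455691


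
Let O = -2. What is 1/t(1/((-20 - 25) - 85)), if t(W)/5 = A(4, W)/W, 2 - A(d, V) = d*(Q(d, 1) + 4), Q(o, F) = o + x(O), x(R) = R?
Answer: 1/14300 ≈ 6.9930e-5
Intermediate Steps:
Q(o, F) = -2 + o (Q(o, F) = o - 2 = -2 + o)
A(d, V) = 2 - d*(2 + d) (A(d, V) = 2 - d*((-2 + d) + 4) = 2 - d*(2 + d))
t(W) = -110/W (t(W) = 5*((2 - 1*4² - 2*4)/W) = 5*((2 - 1*16 - 8)/W) = 5*((2 - 16 - 8)/W) = 5*(-22/W) = -110/W)
1/t(1/((-20 - 25) - 85)) = 1/(-110/(1/((-20 - 25) - 85))) = 1/(-110/(1/(-45 - 85))) = 1/(-110/(1/(-130))) = 1/(-110/(-1/130)) = 1/(-110*(-130)) = 1/14300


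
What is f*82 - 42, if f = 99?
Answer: 8076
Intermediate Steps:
f*82 - 42 = 99*82 - 42 = 8118 - 42 = 8076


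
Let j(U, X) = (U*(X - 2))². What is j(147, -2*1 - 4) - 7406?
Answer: 1375570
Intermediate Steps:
j(U, X) = U²*(-2 + X)² (j(U, X) = (U*(-2 + X))² = U²*(-2 + X)²)
j(147, -2*1 - 4) - 7406 = 147²*(-2 + (-2*1 - 4))² - 7406 = 21609*(-2 + (-2 - 4))² - 7406 = 21609*(-2 - 6)² - 7406 = 21609*(-8)² - 7406 = 21609*64 - 7406 = 1382976 - 7406 = 1375570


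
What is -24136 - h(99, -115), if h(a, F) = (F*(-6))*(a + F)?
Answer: -13096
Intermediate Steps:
h(a, F) = -6*F*(F + a) (h(a, F) = (-6*F)*(F + a) = -6*F*(F + a))
-24136 - h(99, -115) = -24136 - (-6)*(-115)*(-115 + 99) = -24136 - (-6)*(-115)*(-16) = -24136 - 1*(-11040) = -24136 + 11040 = -13096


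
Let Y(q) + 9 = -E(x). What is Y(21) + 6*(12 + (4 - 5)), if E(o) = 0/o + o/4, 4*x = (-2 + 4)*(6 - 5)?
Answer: 455/8 ≈ 56.875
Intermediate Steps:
x = 1/2 (x = ((-2 + 4)*(6 - 5))/4 = (2*1)/4 = (1/4)*2 = 1/2 ≈ 0.50000)
E(o) = o/4 (E(o) = 0 + o*(1/4) = 0 + o/4 = o/4)
Y(q) = -73/8 (Y(q) = -9 - 1/(4*2) = -9 - 1*1/8 = -9 - 1/8 = -73/8)
Y(21) + 6*(12 + (4 - 5)) = -73/8 + 6*(12 + (4 - 5)) = -73/8 + 6*(12 - 1) = -73/8 + 6*11 = -73/8 + 66 = 455/8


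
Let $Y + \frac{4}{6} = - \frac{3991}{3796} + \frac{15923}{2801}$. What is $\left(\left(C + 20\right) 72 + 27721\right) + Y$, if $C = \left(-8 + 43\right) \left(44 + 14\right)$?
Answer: $\frac{430190663039}{2453676} \approx 1.7533 \cdot 10^{5}$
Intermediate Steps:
$Y = \frac{9733043}{2453676}$ ($Y = - \frac{2}{3} + \left(- \frac{3991}{3796} + \frac{15923}{2801}\right) = - \frac{2}{3} + \left(\left(-3991\right) \frac{1}{3796} + 15923 \cdot \frac{1}{2801}\right) = - \frac{2}{3} + \left(- \frac{307}{292} + \frac{15923}{2801}\right) = - \frac{2}{3} + \frac{3789609}{817892} = \frac{9733043}{2453676} \approx 3.9667$)
$C = 2030$ ($C = 35 \cdot 58 = 2030$)
$\left(\left(C + 20\right) 72 + 27721\right) + Y = \left(\left(2030 + 20\right) 72 + 27721\right) + \frac{9733043}{2453676} = \left(2050 \cdot 72 + 27721\right) + \frac{9733043}{2453676} = \left(147600 + 27721\right) + \frac{9733043}{2453676} = 175321 + \frac{9733043}{2453676} = \frac{430190663039}{2453676}$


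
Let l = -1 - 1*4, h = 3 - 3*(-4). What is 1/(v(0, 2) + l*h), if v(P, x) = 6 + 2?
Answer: -1/67 ≈ -0.014925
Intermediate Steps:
v(P, x) = 8
h = 15 (h = 3 + 12 = 15)
l = -5 (l = -1 - 4 = -5)
1/(v(0, 2) + l*h) = 1/(8 - 5*15) = 1/(8 - 75) = 1/(-67) = -1/67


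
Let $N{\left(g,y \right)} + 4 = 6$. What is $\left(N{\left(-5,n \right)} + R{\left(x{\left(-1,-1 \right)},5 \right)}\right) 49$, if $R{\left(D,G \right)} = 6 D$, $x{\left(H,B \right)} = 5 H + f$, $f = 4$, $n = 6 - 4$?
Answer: $-196$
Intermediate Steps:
$n = 2$
$x{\left(H,B \right)} = 4 + 5 H$ ($x{\left(H,B \right)} = 5 H + 4 = 4 + 5 H$)
$N{\left(g,y \right)} = 2$ ($N{\left(g,y \right)} = -4 + 6 = 2$)
$\left(N{\left(-5,n \right)} + R{\left(x{\left(-1,-1 \right)},5 \right)}\right) 49 = \left(2 + 6 \left(4 + 5 \left(-1\right)\right)\right) 49 = \left(2 + 6 \left(4 - 5\right)\right) 49 = \left(2 + 6 \left(-1\right)\right) 49 = \left(2 - 6\right) 49 = \left(-4\right) 49 = -196$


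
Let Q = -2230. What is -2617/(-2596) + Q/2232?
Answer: 1627/181071 ≈ 0.0089854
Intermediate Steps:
-2617/(-2596) + Q/2232 = -2617/(-2596) - 2230/2232 = -2617*(-1/2596) - 2230*1/2232 = 2617/2596 - 1115/1116 = 1627/181071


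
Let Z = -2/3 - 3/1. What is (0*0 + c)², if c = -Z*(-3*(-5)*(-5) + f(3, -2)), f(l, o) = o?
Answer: 717409/9 ≈ 79712.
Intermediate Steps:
Z = -11/3 (Z = -2*⅓ - 3*1 = -⅔ - 3 = -11/3 ≈ -3.6667)
c = -847/3 (c = -(-11)*(-3*(-5)*(-5) - 2)/3 = -(-11)*(15*(-5) - 2)/3 = -(-11)*(-75 - 2)/3 = -(-11)*(-77)/3 = -1*847/3 = -847/3 ≈ -282.33)
(0*0 + c)² = (0*0 - 847/3)² = (0 - 847/3)² = (-847/3)² = 717409/9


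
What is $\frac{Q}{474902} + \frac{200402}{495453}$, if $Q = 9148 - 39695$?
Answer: $\frac{80036707813}{235291620606} \approx 0.34016$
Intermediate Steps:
$Q = -30547$
$\frac{Q}{474902} + \frac{200402}{495453} = - \frac{30547}{474902} + \frac{200402}{495453} = \frac{80036707813}{235291620606}$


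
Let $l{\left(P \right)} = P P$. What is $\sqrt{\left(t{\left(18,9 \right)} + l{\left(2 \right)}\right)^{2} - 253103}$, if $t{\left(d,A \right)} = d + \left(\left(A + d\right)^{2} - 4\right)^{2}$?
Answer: $\sqrt{276304515506} \approx 5.2565 \cdot 10^{5}$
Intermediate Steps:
$l{\left(P \right)} = P^{2}$
$t{\left(d,A \right)} = d + \left(-4 + \left(A + d\right)^{2}\right)^{2}$
$\sqrt{\left(t{\left(18,9 \right)} + l{\left(2 \right)}\right)^{2} - 253103} = \sqrt{\left(\left(18 + \left(-4 + \left(9 + 18\right)^{2}\right)^{2}\right) + 2^{2}\right)^{2} - 253103} = \sqrt{\left(\left(18 + \left(-4 + 27^{2}\right)^{2}\right) + 4\right)^{2} - 253103} = \sqrt{\left(\left(18 + \left(-4 + 729\right)^{2}\right) + 4\right)^{2} - 253103} = \sqrt{\left(\left(18 + 725^{2}\right) + 4\right)^{2} - 253103} = \sqrt{\left(\left(18 + 525625\right) + 4\right)^{2} - 253103} = \sqrt{\left(525643 + 4\right)^{2} - 253103} = \sqrt{525647^{2} - 253103} = \sqrt{276304768609 - 253103} = \sqrt{276304515506}$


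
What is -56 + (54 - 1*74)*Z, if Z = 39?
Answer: -836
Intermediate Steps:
-56 + (54 - 1*74)*Z = -56 + (54 - 1*74)*39 = -56 + (54 - 74)*39 = -56 - 20*39 = -56 - 780 = -836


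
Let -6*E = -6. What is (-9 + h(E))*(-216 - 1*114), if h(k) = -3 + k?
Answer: 3630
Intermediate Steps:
E = 1 (E = -1/6*(-6) = 1)
(-9 + h(E))*(-216 - 1*114) = (-9 + (-3 + 1))*(-216 - 1*114) = (-9 - 2)*(-216 - 114) = -11*(-330) = 3630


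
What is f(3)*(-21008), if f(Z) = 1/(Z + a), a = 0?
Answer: -21008/3 ≈ -7002.7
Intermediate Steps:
f(Z) = 1/Z (f(Z) = 1/(Z + 0) = 1/Z)
f(3)*(-21008) = -21008/3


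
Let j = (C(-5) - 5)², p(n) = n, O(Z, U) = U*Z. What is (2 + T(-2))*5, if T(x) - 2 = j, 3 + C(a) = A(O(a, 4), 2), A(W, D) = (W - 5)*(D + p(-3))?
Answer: 1465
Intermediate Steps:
A(W, D) = (-5 + W)*(-3 + D) (A(W, D) = (W - 5)*(D - 3) = (-5 + W)*(-3 + D))
C(a) = 2 - 4*a (C(a) = -3 + (15 - 5*2 - 12*a + 2*(4*a)) = -3 + (15 - 10 - 12*a + 8*a) = -3 + (5 - 4*a) = 2 - 4*a)
j = 289 (j = ((2 - 4*(-5)) - 5)² = ((2 + 20) - 5)² = (22 - 5)² = 17² = 289)
T(x) = 291 (T(x) = 2 + 289 = 291)
(2 + T(-2))*5 = (2 + 291)*5 = 293*5 = 1465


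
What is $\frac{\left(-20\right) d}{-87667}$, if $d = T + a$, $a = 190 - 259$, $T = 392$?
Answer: $\frac{6460}{87667} \approx 0.073688$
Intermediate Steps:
$a = -69$ ($a = 190 - 259 = -69$)
$d = 323$ ($d = 392 - 69 = 323$)
$\frac{\left(-20\right) d}{-87667} = \frac{\left(-20\right) 323}{-87667} = \left(-6460\right) \left(- \frac{1}{87667}\right) = \frac{6460}{87667}$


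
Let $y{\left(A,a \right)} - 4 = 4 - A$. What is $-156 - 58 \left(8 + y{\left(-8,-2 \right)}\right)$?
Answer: $-1548$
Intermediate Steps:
$y{\left(A,a \right)} = 8 - A$ ($y{\left(A,a \right)} = 4 - \left(-4 + A\right) = 8 - A$)
$-156 - 58 \left(8 + y{\left(-8,-2 \right)}\right) = -156 - 58 \left(8 + \left(8 - -8\right)\right) = -156 - 58 \left(8 + \left(8 + 8\right)\right) = -156 - 58 \left(8 + 16\right) = -156 - 1392 = -1548$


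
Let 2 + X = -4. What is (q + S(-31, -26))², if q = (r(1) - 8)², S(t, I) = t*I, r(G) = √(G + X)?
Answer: 746945 - 27680*I*√5 ≈ 7.4695e+5 - 61894.0*I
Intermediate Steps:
X = -6 (X = -2 - 4 = -6)
r(G) = √(-6 + G) (r(G) = √(G - 6) = √(-6 + G))
S(t, I) = I*t
q = (-8 + I*√5)² (q = (√(-6 + 1) - 8)² = (√(-5) - 8)² = (I*√5 - 8)² = (-8 + I*√5)² ≈ 59.0 - 35.777*I)
(q + S(-31, -26))² = ((8 - I*√5)² - 26*(-31))² = ((8 - I*√5)² + 806)² = (806 + (8 - I*√5)²)²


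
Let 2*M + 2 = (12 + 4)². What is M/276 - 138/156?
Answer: -1523/3588 ≈ -0.42447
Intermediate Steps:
M = 127 (M = -1 + (12 + 4)²/2 = -1 + (½)*16² = -1 + (½)*256 = -1 + 128 = 127)
M/276 - 138/156 = 127/276 - 138/156 = 127*(1/276) - 138*1/156 = 127/276 - 23/26 = -1523/3588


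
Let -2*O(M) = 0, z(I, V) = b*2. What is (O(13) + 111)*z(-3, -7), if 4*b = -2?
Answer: -111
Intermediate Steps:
b = -½ (b = (¼)*(-2) = -½ ≈ -0.50000)
z(I, V) = -1 (z(I, V) = -½*2 = -1)
O(M) = 0 (O(M) = -½*0 = 0)
(O(13) + 111)*z(-3, -7) = (0 + 111)*(-1) = 111*(-1) = -111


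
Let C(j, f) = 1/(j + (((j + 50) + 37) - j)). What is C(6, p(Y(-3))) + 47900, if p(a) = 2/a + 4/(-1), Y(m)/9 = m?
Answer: 4454701/93 ≈ 47900.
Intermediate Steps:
Y(m) = 9*m
p(a) = -4 + 2/a (p(a) = 2/a + 4*(-1) = 2/a - 4 = -4 + 2/a)
C(j, f) = 1/(87 + j) (C(j, f) = 1/(j + (((50 + j) + 37) - j)) = 1/(j + ((87 + j) - j)) = 1/(j + 87) = 1/(87 + j))
C(6, p(Y(-3))) + 47900 = 1/(87 + 6) + 47900 = 1/93 + 47900 = 4454701/93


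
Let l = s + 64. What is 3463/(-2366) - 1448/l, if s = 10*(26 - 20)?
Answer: -963845/73346 ≈ -13.141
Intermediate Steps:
s = 60 (s = 10*6 = 60)
l = 124 (l = 60 + 64 = 124)
3463/(-2366) - 1448/l = 3463/(-2366) - 1448/124 = 3463*(-1/2366) - 1448*1/124 = -3463/2366 - 362/31 = -963845/73346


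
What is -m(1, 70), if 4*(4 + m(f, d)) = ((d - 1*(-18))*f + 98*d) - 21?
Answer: -6911/4 ≈ -1727.8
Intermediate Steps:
m(f, d) = -37/4 + 49*d/2 + f*(18 + d)/4 (m(f, d) = -4 + (((d - 1*(-18))*f + 98*d) - 21)/4 = -4 + (((d + 18)*f + 98*d) - 21)/4 = -4 + (((18 + d)*f + 98*d) - 21)/4 = -4 + ((f*(18 + d) + 98*d) - 21)/4 = -4 + ((98*d + f*(18 + d)) - 21)/4 = -4 + (-21 + 98*d + f*(18 + d))/4 = -4 + (-21/4 + 49*d/2 + f*(18 + d)/4) = -37/4 + 49*d/2 + f*(18 + d)/4)
-m(1, 70) = -(-37/4 + (9/2)*1 + (49/2)*70 + (¼)*70*1) = -(-37/4 + 9/2 + 1715 + 35/2) = -1*6911/4 = -6911/4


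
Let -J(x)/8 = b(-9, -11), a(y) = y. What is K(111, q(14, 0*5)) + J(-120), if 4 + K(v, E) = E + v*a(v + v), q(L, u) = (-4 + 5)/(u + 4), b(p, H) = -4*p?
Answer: 97401/4 ≈ 24350.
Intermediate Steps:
J(x) = -288 (J(x) = -(-32)*(-9) = -8*36 = -288)
q(L, u) = 1/(4 + u)
K(v, E) = -4 + E + 2*v² (K(v, E) = -4 + (E + v*(v + v)) = -4 + (E + v*(2*v)) = -4 + (E + 2*v²) = -4 + E + 2*v²)
K(111, q(14, 0*5)) + J(-120) = (-4 + 1/(4 + 0*5) + 2*111²) - 288 = (-4 + 1/(4 + 0) + 2*12321) - 288 = (-4 + 1/4 + 24642) - 288 = (-4 + ¼ + 24642) - 288 = 98553/4 - 288 = 97401/4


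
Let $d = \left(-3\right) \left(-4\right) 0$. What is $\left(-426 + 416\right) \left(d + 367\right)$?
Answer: $-3670$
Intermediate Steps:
$d = 0$ ($d = 12 \cdot 0 = 0$)
$\left(-426 + 416\right) \left(d + 367\right) = \left(-426 + 416\right) \left(0 + 367\right) = \left(-10\right) 367 = -3670$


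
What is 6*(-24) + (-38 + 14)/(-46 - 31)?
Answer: -11064/77 ≈ -143.69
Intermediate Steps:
6*(-24) + (-38 + 14)/(-46 - 31) = -144 - 24/(-77) = -144 - 24*(-1/77) = -144 + 24/77 = -11064/77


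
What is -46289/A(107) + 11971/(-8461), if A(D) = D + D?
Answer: -394213023/1810654 ≈ -217.72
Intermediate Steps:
A(D) = 2*D
-46289/A(107) + 11971/(-8461) = -46289/(2*107) + 11971/(-8461) = -46289/214 + 11971*(-1/8461) = -46289*1/214 - 11971/8461 = -46289/214 - 11971/8461 = -394213023/1810654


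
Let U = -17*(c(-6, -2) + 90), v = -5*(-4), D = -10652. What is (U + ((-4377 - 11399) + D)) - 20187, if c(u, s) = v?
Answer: -48485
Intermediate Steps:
v = 20
c(u, s) = 20
U = -1870 (U = -17*(20 + 90) = -17*110 = -1870)
(U + ((-4377 - 11399) + D)) - 20187 = (-1870 + ((-4377 - 11399) - 10652)) - 20187 = (-1870 + (-15776 - 10652)) - 20187 = (-1870 - 26428) - 20187 = -28298 - 20187 = -48485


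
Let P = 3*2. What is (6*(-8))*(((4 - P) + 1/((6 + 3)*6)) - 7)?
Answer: 3880/9 ≈ 431.11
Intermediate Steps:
P = 6
(6*(-8))*(((4 - P) + 1/((6 + 3)*6)) - 7) = (6*(-8))*(((4 - 1*6) + 1/((6 + 3)*6)) - 7) = -48*(((4 - 6) + 1/(9*6)) - 7) = -48*((-2 + 1/54) - 7) = -48*(-107/54 - 7) = -48*(-485/54) = 3880/9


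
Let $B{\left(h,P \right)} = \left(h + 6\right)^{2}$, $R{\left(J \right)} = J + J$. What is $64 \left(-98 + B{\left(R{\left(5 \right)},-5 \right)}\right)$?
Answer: $10112$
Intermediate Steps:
$R{\left(J \right)} = 2 J$
$B{\left(h,P \right)} = \left(6 + h\right)^{2}$
$64 \left(-98 + B{\left(R{\left(5 \right)},-5 \right)}\right) = 64 \left(-98 + \left(6 + 2 \cdot 5\right)^{2}\right) = 64 \left(-98 + \left(6 + 10\right)^{2}\right) = 64 \left(-98 + 16^{2}\right) = 64 \left(-98 + 256\right) = 64 \cdot 158 = 10112$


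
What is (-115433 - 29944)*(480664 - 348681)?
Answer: -19187292591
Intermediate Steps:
(-115433 - 29944)*(480664 - 348681) = -145377*131983 = -19187292591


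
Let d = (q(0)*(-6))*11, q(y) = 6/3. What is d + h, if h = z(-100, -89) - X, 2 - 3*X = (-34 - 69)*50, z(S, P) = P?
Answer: -5815/3 ≈ -1938.3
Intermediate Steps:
q(y) = 2 (q(y) = 6*(⅓) = 2)
d = -132 (d = (2*(-6))*11 = -12*11 = -132)
X = 5152/3 (X = ⅔ - (-34 - 69)*50/3 = ⅔ - (-103)*50/3 = ⅔ - ⅓*(-5150) = ⅔ + 5150/3 = 5152/3 ≈ 1717.3)
h = -5419/3 (h = -89 - 1*5152/3 = -89 - 5152/3 = -5419/3 ≈ -1806.3)
d + h = -132 - 5419/3 = -5815/3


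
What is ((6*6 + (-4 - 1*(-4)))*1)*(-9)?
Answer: -324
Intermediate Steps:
((6*6 + (-4 - 1*(-4)))*1)*(-9) = ((36 + (-4 + 4))*1)*(-9) = ((36 + 0)*1)*(-9) = (36*1)*(-9) = 36*(-9) = -324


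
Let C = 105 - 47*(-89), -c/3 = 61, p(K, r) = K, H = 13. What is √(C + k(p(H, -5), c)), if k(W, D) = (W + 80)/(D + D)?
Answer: √63818810/122 ≈ 65.481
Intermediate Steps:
c = -183 (c = -3*61 = -183)
k(W, D) = (80 + W)/(2*D) (k(W, D) = (80 + W)/((2*D)) = (80 + W)*(1/(2*D)) = (80 + W)/(2*D))
C = 4288 (C = 105 + 4183 = 4288)
√(C + k(p(H, -5), c)) = √(4288 + (½)*(80 + 13)/(-183)) = √(4288 + (½)*(-1/183)*93) = √(4288 - 31/122) = √(523105/122) = √63818810/122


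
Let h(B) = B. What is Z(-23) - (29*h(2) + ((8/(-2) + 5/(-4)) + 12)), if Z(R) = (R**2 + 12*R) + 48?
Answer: 945/4 ≈ 236.25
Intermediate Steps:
Z(R) = 48 + R**2 + 12*R
Z(-23) - (29*h(2) + ((8/(-2) + 5/(-4)) + 12)) = (48 + (-23)**2 + 12*(-23)) - (29*2 + ((8/(-2) + 5/(-4)) + 12)) = (48 + 529 - 276) - (58 + ((8*(-1/2) + 5*(-1/4)) + 12)) = 301 - (58 + ((-4 - 5/4) + 12)) = 301 - (58 + (-21/4 + 12)) = 301 - (58 + 27/4) = 301 - 1*259/4 = 301 - 259/4 = 945/4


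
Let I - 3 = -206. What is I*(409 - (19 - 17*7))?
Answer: -103327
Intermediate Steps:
I = -203 (I = 3 - 206 = -203)
I*(409 - (19 - 17*7)) = -203*(409 - (19 - 17*7)) = -203*(409 - (19 - 119)) = -203*(409 - 1*(-100)) = -203*(409 + 100) = -203*509 = -103327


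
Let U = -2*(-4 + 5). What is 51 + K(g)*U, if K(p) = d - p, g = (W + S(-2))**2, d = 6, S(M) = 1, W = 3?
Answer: 71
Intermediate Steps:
U = -2 (U = -2*1 = -2)
g = 16 (g = (3 + 1)**2 = 4**2 = 16)
K(p) = 6 - p
51 + K(g)*U = 51 + (6 - 1*16)*(-2) = 51 + (6 - 16)*(-2) = 51 - 10*(-2) = 51 + 20 = 71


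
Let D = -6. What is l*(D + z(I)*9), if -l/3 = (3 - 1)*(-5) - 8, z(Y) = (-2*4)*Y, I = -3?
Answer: 11340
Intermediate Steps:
z(Y) = -8*Y
l = 54 (l = -3*((3 - 1)*(-5) - 8) = -3*(2*(-5) - 8) = -3*(-10 - 8) = -3*(-18) = 54)
l*(D + z(I)*9) = 54*(-6 - 8*(-3)*9) = 54*(-6 + 24*9) = 54*(-6 + 216) = 54*210 = 11340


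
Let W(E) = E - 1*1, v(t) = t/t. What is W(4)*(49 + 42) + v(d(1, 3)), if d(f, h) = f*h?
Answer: 274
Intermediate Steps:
v(t) = 1
W(E) = -1 + E (W(E) = E - 1 = -1 + E)
W(4)*(49 + 42) + v(d(1, 3)) = (-1 + 4)*(49 + 42) + 1 = 3*91 + 1 = 273 + 1 = 274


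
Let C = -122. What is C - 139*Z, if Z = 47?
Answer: -6655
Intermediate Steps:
C - 139*Z = -122 - 139*47 = -122 - 6533 = -6655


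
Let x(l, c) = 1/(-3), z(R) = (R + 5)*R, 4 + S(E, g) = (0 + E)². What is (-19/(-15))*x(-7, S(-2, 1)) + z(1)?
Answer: 251/45 ≈ 5.5778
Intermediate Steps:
S(E, g) = -4 + E² (S(E, g) = -4 + (0 + E)² = -4 + E²)
z(R) = R*(5 + R) (z(R) = (5 + R)*R = R*(5 + R))
x(l, c) = -⅓
(-19/(-15))*x(-7, S(-2, 1)) + z(1) = -19/(-15)*(-⅓) + 1*(5 + 1) = -19*(-1/15)*(-⅓) + 1*6 = (19/15)*(-⅓) + 6 = -19/45 + 6 = 251/45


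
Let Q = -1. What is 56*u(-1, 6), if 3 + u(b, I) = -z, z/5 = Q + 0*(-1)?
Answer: 112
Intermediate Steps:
z = -5 (z = 5*(-1 + 0*(-1)) = 5*(-1 + 0) = 5*(-1) = -5)
u(b, I) = 2 (u(b, I) = -3 - 1*(-5) = -3 + 5 = 2)
56*u(-1, 6) = 56*2 = 112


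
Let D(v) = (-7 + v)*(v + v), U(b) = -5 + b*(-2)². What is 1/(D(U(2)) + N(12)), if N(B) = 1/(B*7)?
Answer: -84/2015 ≈ -0.041687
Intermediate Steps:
N(B) = 1/(7*B)
U(b) = -5 + 4*b (U(b) = -5 + b*4 = -5 + 4*b)
D(v) = 2*v*(-7 + v) (D(v) = (-7 + v)*(2*v) = 2*v*(-7 + v))
1/(D(U(2)) + N(12)) = 1/(2*(-5 + 4*2)*(-7 + (-5 + 4*2)) + (⅐)/12) = 1/(2*(-5 + 8)*(-7 + (-5 + 8)) + (⅐)*(1/12)) = 1/(2*3*(-7 + 3) + 1/84) = 1/(2*3*(-4) + 1/84) = 1/(-24 + 1/84) = 1/(-2015/84) = -84/2015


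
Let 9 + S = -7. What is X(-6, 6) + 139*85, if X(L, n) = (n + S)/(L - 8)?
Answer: 82710/7 ≈ 11816.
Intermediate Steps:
S = -16 (S = -9 - 7 = -16)
X(L, n) = (-16 + n)/(-8 + L) (X(L, n) = (n - 16)/(L - 8) = (-16 + n)/(-8 + L))
X(-6, 6) + 139*85 = (-16 + 6)/(-8 - 6) + 139*85 = -10/(-14) + 11815 = -1/14*(-10) + 11815 = 5/7 + 11815 = 82710/7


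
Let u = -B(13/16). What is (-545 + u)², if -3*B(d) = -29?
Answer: 2768896/9 ≈ 3.0766e+5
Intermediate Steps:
B(d) = 29/3 (B(d) = -⅓*(-29) = 29/3)
u = -29/3 (u = -1*29/3 = -29/3 ≈ -9.6667)
(-545 + u)² = (-545 - 29/3)² = (-1664/3)² = 2768896/9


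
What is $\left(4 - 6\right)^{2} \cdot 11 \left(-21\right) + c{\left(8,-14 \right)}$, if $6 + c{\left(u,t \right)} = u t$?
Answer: $-1042$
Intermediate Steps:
$c{\left(u,t \right)} = -6 + t u$ ($c{\left(u,t \right)} = -6 + u t = -6 + t u$)
$\left(4 - 6\right)^{2} \cdot 11 \left(-21\right) + c{\left(8,-14 \right)} = \left(4 - 6\right)^{2} \cdot 11 \left(-21\right) - 118 = \left(-2\right)^{2} \left(-231\right) - 118 = 4 \left(-231\right) - 118 = -924 - 118 = -1042$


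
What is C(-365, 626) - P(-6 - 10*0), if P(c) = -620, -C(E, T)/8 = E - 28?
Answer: 3764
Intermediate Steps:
C(E, T) = 224 - 8*E (C(E, T) = -8*(E - 28) = -8*(-28 + E) = 224 - 8*E)
C(-365, 626) - P(-6 - 10*0) = (224 - 8*(-365)) - 1*(-620) = (224 + 2920) + 620 = 3144 + 620 = 3764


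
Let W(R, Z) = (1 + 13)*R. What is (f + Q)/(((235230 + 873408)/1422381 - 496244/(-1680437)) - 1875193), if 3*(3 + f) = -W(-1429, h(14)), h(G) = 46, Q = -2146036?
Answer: 5113569310558020389/4482124357367999151 ≈ 1.1409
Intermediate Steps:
W(R, Z) = 14*R
f = 19997/3 (f = -3 + (-14*(-1429))/3 = -3 + (-1*(-20006))/3 = -3 + (1/3)*20006 = -3 + 20006/3 = 19997/3 ≈ 6665.7)
(f + Q)/(((235230 + 873408)/1422381 - 496244/(-1680437)) - 1875193) = (19997/3 - 2146036)/(((235230 + 873408)/1422381 - 496244/(-1680437)) - 1875193) = -6418111/(3*((1108638*(1/1422381) - 496244*(-1/1680437)) - 1875193)) = -6418111/(3*((369546/474127 + 496244/1680437) - 1875193)) = -6418111/(3*(856281450590/796740553499 - 1875193)) = -6418111/(3*(-1494041452455999717/796740553499)) = -6418111/3*(-796740553499/1494041452455999717) = 5113569310558020389/4482124357367999151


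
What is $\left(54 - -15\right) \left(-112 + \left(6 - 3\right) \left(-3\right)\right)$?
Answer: $-8349$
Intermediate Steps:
$\left(54 - -15\right) \left(-112 + \left(6 - 3\right) \left(-3\right)\right) = \left(54 + 15\right) \left(-112 + 3 \left(-3\right)\right) = 69 \left(-112 - 9\right) = 69 \left(-121\right) = -8349$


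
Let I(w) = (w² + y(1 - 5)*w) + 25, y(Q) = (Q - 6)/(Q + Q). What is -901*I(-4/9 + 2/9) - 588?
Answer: -3710969/162 ≈ -22907.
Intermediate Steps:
y(Q) = (-6 + Q)/(2*Q) (y(Q) = (-6 + Q)/((2*Q)) = (-6 + Q)*(1/(2*Q)) = (-6 + Q)/(2*Q))
I(w) = 25 + w² + 5*w/4 (I(w) = (w² + ((-6 + (1 - 5))/(2*(1 - 5)))*w) + 25 = (w² + ((½)*(-6 - 4)/(-4))*w) + 25 = (w² + ((½)*(-¼)*(-10))*w) + 25 = (w² + 5*w/4) + 25 = 25 + w² + 5*w/4)
-901*I(-4/9 + 2/9) - 588 = -901*(25 + (-4/9 + 2/9)² + 5*(-4/9 + 2/9)/4) - 588 = -901*(25 + (-2/9)² + (5/4)*(-2/9)) - 588 = -901*(25 + 4/81 - 5/18) - 588 = -901*4013/162 - 588 = -3615713/162 - 588 = -3710969/162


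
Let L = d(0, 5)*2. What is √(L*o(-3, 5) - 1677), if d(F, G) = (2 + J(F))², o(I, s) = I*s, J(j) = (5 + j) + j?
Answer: I*√3147 ≈ 56.098*I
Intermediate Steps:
J(j) = 5 + 2*j
d(F, G) = (7 + 2*F)² (d(F, G) = (2 + (5 + 2*F))² = (7 + 2*F)²)
L = 98 (L = (7 + 2*0)²*2 = (7 + 0)²*2 = 7²*2 = 49*2 = 98)
√(L*o(-3, 5) - 1677) = √(98*(-3*5) - 1677) = √(98*(-15) - 1677) = √(-1470 - 1677) = √(-3147) = I*√3147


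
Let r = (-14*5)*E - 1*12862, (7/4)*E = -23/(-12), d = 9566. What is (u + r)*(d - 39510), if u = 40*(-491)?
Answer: 2926606784/3 ≈ 9.7554e+8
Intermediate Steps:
u = -19640
E = 23/21 (E = 4*(-23/(-12))/7 = 4*(-23*(-1/12))/7 = (4/7)*(23/12) = 23/21 ≈ 1.0952)
r = -38816/3 (r = -14*5*(23/21) - 1*12862 = -70*23/21 - 12862 = -230/3 - 12862 = -38816/3 ≈ -12939.)
(u + r)*(d - 39510) = (-19640 - 38816/3)*(9566 - 39510) = -97736/3*(-29944) = 2926606784/3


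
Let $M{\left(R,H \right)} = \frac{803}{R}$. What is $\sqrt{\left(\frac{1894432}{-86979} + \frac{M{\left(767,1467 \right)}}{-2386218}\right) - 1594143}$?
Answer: $\frac{i \sqrt{4488802358495119736991954996254046}}{53063835369558} \approx 1262.6 i$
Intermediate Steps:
$\sqrt{\left(\frac{1894432}{-86979} + \frac{M{\left(767,1467 \right)}}{-2386218}\right) - 1594143} = \sqrt{\left(\frac{1894432}{-86979} + \frac{803 \cdot \frac{1}{767}}{-2386218}\right) - 1594143} = \sqrt{\left(1894432 \left(- \frac{1}{86979}\right) + 803 \cdot \frac{1}{767} \left(- \frac{1}{2386218}\right)\right) - 1594143} = \sqrt{\left(- \frac{1894432}{86979} + \frac{803}{767} \left(- \frac{1}{2386218}\right)\right) - 1594143} = \sqrt{\left(- \frac{1894432}{86979} - \frac{803}{1830229206}\right) - 1594143} = \sqrt{- \frac{1155748281675043}{53063835369558} - 1594143} = \sqrt{- \frac{84592497455814973837}{53063835369558}} = \frac{i \sqrt{4488802358495119736991954996254046}}{53063835369558}$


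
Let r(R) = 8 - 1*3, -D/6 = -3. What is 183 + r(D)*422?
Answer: 2293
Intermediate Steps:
D = 18 (D = -6*(-3) = 18)
r(R) = 5 (r(R) = 8 - 3 = 5)
183 + r(D)*422 = 183 + 5*422 = 183 + 2110 = 2293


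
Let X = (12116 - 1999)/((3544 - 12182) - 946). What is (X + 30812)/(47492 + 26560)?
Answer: 5790041/13915968 ≈ 0.41607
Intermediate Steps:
X = -10117/9584 (X = 10117/(-8638 - 946) = 10117/(-9584) = 10117*(-1/9584) = -10117/9584 ≈ -1.0556)
(X + 30812)/(47492 + 26560) = (-10117/9584 + 30812)/(47492 + 26560) = (295292091/9584)/74052 = (295292091/9584)*(1/74052) = 5790041/13915968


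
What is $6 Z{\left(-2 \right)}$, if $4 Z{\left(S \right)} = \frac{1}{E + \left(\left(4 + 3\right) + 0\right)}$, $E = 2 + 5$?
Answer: $\frac{3}{28} \approx 0.10714$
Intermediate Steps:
$E = 7$
$Z{\left(S \right)} = \frac{1}{56}$ ($Z{\left(S \right)} = \frac{1}{4 \left(7 + \left(\left(4 + 3\right) + 0\right)\right)} = \frac{1}{4 \left(7 + \left(7 + 0\right)\right)} = \frac{1}{4 \left(7 + 7\right)} = \frac{1}{4 \cdot 14} = \frac{1}{4} \cdot \frac{1}{14} = \frac{1}{56}$)
$6 Z{\left(-2 \right)} = 6 \cdot \frac{1}{56} = \frac{3}{28}$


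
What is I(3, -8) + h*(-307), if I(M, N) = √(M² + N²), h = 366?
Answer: -112362 + √73 ≈ -1.1235e+5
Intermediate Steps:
I(3, -8) + h*(-307) = √(3² + (-8)²) + 366*(-307) = √(9 + 64) - 112362 = √73 - 112362 = -112362 + √73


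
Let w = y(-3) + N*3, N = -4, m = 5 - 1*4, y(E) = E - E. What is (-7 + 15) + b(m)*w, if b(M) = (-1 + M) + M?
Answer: -4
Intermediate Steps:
y(E) = 0
m = 1 (m = 5 - 4 = 1)
b(M) = -1 + 2*M
w = -12 (w = 0 - 4*3 = 0 - 12 = -12)
(-7 + 15) + b(m)*w = (-7 + 15) + (-1 + 2*1)*(-12) = 8 + (-1 + 2)*(-12) = 8 + 1*(-12) = 8 - 12 = -4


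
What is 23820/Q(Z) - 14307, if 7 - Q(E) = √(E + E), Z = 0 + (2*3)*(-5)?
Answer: -1392723/109 + 47640*I*√15/109 ≈ -12777.0 + 1692.7*I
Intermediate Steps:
Z = -30 (Z = 0 + 6*(-5) = 0 - 30 = -30)
Q(E) = 7 - √2*√E (Q(E) = 7 - √(E + E) = 7 - √(2*E) = 7 - √2*√E)
23820/Q(Z) - 14307 = 23820/(7 - √2*√(-30)) - 14307 = 23820/(7 - √2*I*√30) - 14307 = 23820/(7 - 2*I*√15) - 14307 = -14307 + 23820/(7 - 2*I*√15)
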